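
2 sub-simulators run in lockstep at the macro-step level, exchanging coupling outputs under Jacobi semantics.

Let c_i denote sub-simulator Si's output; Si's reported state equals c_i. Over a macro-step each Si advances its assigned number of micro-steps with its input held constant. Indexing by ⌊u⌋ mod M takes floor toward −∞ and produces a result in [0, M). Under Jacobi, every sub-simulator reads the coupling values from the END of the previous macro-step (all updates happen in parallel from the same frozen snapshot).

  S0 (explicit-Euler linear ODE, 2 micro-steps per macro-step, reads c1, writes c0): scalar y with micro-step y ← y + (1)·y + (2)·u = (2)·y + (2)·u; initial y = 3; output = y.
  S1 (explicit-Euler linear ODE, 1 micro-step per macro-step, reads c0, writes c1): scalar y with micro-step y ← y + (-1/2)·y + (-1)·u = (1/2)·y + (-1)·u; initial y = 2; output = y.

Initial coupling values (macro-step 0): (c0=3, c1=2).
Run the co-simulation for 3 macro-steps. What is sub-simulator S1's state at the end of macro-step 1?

macro 1: S0 reads c1=2 → after 2×micro: 24; S1 reads c0=3 → after 1×micro: -2 ⇒ (c0=24, c1=-2)
macro 2: S0 reads c1=-2 → after 2×micro: 84; S1 reads c0=24 → after 1×micro: -25 ⇒ (c0=84, c1=-25)
macro 3: S0 reads c1=-25 → after 2×micro: 186; S1 reads c0=84 → after 1×micro: -193/2 ⇒ (c0=186, c1=-193/2)

S1 state at macro-step 1 = -2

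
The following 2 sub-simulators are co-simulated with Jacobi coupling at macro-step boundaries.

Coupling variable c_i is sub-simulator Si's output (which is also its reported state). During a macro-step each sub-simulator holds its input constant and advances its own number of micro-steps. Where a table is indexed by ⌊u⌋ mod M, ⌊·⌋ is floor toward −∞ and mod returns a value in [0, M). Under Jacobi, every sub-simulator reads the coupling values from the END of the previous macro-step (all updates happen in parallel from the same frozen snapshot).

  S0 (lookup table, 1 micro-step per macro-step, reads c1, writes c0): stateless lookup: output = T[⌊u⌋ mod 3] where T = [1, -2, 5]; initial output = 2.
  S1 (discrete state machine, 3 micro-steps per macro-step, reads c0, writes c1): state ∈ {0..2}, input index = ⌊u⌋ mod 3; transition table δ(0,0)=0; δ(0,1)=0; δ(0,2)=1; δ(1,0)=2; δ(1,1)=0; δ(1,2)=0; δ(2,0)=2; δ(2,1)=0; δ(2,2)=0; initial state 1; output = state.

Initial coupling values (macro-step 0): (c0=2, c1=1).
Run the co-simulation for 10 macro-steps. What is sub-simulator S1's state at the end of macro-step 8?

S1 state at macro-step 8 = 0

macro 1: S0 reads c1=1 → after 1×micro: -2; S1 reads c0=2 → after 3×micro: 0 ⇒ (c0=-2, c1=0)
macro 2: S0 reads c1=0 → after 1×micro: 1; S1 reads c0=-2 → after 3×micro: 0 ⇒ (c0=1, c1=0)
macro 3: S0 reads c1=0 → after 1×micro: 1; S1 reads c0=1 → after 3×micro: 0 ⇒ (c0=1, c1=0)
macro 4: S0 reads c1=0 → after 1×micro: 1; S1 reads c0=1 → after 3×micro: 0 ⇒ (c0=1, c1=0)
macro 5: S0 reads c1=0 → after 1×micro: 1; S1 reads c0=1 → after 3×micro: 0 ⇒ (c0=1, c1=0)
macro 6: S0 reads c1=0 → after 1×micro: 1; S1 reads c0=1 → after 3×micro: 0 ⇒ (c0=1, c1=0)
macro 7: S0 reads c1=0 → after 1×micro: 1; S1 reads c0=1 → after 3×micro: 0 ⇒ (c0=1, c1=0)
macro 8: S0 reads c1=0 → after 1×micro: 1; S1 reads c0=1 → after 3×micro: 0 ⇒ (c0=1, c1=0)
macro 9: S0 reads c1=0 → after 1×micro: 1; S1 reads c0=1 → after 3×micro: 0 ⇒ (c0=1, c1=0)
macro 10: S0 reads c1=0 → after 1×micro: 1; S1 reads c0=1 → after 3×micro: 0 ⇒ (c0=1, c1=0)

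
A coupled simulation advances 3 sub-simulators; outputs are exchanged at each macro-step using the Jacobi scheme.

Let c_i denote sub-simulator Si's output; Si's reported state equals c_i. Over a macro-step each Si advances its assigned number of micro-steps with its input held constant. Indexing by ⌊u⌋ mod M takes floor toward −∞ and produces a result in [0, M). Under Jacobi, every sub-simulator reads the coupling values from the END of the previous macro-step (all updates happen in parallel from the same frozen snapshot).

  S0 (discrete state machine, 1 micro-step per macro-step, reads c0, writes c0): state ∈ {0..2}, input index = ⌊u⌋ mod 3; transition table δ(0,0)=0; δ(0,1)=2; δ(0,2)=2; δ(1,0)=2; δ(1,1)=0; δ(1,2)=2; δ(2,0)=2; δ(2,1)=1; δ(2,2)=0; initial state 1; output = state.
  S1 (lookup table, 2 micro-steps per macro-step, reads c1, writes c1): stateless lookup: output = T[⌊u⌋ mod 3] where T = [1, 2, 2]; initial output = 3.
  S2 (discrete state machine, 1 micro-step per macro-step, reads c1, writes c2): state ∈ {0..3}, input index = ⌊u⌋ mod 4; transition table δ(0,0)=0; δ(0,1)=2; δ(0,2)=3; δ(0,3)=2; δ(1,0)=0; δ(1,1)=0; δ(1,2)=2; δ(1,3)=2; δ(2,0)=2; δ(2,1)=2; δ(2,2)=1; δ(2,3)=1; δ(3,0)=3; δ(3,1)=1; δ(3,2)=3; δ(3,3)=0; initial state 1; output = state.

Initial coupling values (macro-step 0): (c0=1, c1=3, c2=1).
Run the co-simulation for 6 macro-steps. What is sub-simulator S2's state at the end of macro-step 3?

macro 1: S0 reads c0=1 → after 1×micro: 0; S1 reads c1=3 → after 2×micro: 1; S2 reads c1=3 → after 1×micro: 2 ⇒ (c0=0, c1=1, c2=2)
macro 2: S0 reads c0=0 → after 1×micro: 0; S1 reads c1=1 → after 2×micro: 2; S2 reads c1=1 → after 1×micro: 2 ⇒ (c0=0, c1=2, c2=2)
macro 3: S0 reads c0=0 → after 1×micro: 0; S1 reads c1=2 → after 2×micro: 2; S2 reads c1=2 → after 1×micro: 1 ⇒ (c0=0, c1=2, c2=1)
macro 4: S0 reads c0=0 → after 1×micro: 0; S1 reads c1=2 → after 2×micro: 2; S2 reads c1=2 → after 1×micro: 2 ⇒ (c0=0, c1=2, c2=2)
macro 5: S0 reads c0=0 → after 1×micro: 0; S1 reads c1=2 → after 2×micro: 2; S2 reads c1=2 → after 1×micro: 1 ⇒ (c0=0, c1=2, c2=1)
macro 6: S0 reads c0=0 → after 1×micro: 0; S1 reads c1=2 → after 2×micro: 2; S2 reads c1=2 → after 1×micro: 2 ⇒ (c0=0, c1=2, c2=2)

S2 state at macro-step 3 = 1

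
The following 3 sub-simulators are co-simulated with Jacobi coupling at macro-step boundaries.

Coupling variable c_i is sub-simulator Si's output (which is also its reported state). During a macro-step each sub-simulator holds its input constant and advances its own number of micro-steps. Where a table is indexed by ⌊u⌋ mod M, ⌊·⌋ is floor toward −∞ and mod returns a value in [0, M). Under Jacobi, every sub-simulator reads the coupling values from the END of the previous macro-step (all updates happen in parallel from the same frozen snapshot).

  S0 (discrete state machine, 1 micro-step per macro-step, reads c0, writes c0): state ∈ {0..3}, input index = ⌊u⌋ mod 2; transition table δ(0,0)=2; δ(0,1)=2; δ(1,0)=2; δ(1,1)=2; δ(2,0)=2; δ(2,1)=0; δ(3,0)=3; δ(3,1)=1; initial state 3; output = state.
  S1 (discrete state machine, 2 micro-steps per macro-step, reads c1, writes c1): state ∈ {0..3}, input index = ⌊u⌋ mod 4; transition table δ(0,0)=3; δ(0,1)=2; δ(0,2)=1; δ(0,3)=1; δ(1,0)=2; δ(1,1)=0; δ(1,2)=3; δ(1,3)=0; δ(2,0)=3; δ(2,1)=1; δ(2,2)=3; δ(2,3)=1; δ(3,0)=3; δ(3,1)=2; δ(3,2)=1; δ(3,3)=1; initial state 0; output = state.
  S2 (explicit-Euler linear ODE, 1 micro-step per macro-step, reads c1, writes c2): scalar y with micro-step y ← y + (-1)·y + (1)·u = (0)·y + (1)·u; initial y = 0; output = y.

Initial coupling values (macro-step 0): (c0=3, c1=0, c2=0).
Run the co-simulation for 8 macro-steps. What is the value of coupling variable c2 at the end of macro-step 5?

macro 1: S0 reads c0=3 → after 1×micro: 1; S1 reads c1=0 → after 2×micro: 3; S2 reads c1=0 → after 1×micro: 0 ⇒ (c0=1, c1=3, c2=0)
macro 2: S0 reads c0=1 → after 1×micro: 2; S1 reads c1=3 → after 2×micro: 0; S2 reads c1=3 → after 1×micro: 3 ⇒ (c0=2, c1=0, c2=3)
macro 3: S0 reads c0=2 → after 1×micro: 2; S1 reads c1=0 → after 2×micro: 3; S2 reads c1=0 → after 1×micro: 0 ⇒ (c0=2, c1=3, c2=0)
macro 4: S0 reads c0=2 → after 1×micro: 2; S1 reads c1=3 → after 2×micro: 0; S2 reads c1=3 → after 1×micro: 3 ⇒ (c0=2, c1=0, c2=3)
macro 5: S0 reads c0=2 → after 1×micro: 2; S1 reads c1=0 → after 2×micro: 3; S2 reads c1=0 → after 1×micro: 0 ⇒ (c0=2, c1=3, c2=0)
macro 6: S0 reads c0=2 → after 1×micro: 2; S1 reads c1=3 → after 2×micro: 0; S2 reads c1=3 → after 1×micro: 3 ⇒ (c0=2, c1=0, c2=3)
macro 7: S0 reads c0=2 → after 1×micro: 2; S1 reads c1=0 → after 2×micro: 3; S2 reads c1=0 → after 1×micro: 0 ⇒ (c0=2, c1=3, c2=0)
macro 8: S0 reads c0=2 → after 1×micro: 2; S1 reads c1=3 → after 2×micro: 0; S2 reads c1=3 → after 1×micro: 3 ⇒ (c0=2, c1=0, c2=3)

c2 at macro-step 5 = 0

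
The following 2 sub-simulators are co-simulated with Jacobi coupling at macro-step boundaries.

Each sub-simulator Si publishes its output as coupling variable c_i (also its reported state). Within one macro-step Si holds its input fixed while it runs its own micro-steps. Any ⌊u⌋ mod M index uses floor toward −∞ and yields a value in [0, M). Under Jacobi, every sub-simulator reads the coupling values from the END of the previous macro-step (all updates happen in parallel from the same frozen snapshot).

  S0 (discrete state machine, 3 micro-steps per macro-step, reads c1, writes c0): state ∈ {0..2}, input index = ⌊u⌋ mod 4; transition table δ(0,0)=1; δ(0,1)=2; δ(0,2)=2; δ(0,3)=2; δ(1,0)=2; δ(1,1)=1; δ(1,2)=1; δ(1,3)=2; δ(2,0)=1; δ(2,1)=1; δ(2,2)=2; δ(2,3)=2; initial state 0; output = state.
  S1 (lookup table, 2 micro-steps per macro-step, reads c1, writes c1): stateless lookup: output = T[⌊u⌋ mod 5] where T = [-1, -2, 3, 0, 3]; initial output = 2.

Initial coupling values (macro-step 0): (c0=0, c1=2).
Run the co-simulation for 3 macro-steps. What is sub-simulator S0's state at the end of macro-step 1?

macro 1: S0 reads c1=2 → after 3×micro: 2; S1 reads c1=2 → after 2×micro: 3 ⇒ (c0=2, c1=3)
macro 2: S0 reads c1=3 → after 3×micro: 2; S1 reads c1=3 → after 2×micro: 0 ⇒ (c0=2, c1=0)
macro 3: S0 reads c1=0 → after 3×micro: 1; S1 reads c1=0 → after 2×micro: -1 ⇒ (c0=1, c1=-1)

S0 state at macro-step 1 = 2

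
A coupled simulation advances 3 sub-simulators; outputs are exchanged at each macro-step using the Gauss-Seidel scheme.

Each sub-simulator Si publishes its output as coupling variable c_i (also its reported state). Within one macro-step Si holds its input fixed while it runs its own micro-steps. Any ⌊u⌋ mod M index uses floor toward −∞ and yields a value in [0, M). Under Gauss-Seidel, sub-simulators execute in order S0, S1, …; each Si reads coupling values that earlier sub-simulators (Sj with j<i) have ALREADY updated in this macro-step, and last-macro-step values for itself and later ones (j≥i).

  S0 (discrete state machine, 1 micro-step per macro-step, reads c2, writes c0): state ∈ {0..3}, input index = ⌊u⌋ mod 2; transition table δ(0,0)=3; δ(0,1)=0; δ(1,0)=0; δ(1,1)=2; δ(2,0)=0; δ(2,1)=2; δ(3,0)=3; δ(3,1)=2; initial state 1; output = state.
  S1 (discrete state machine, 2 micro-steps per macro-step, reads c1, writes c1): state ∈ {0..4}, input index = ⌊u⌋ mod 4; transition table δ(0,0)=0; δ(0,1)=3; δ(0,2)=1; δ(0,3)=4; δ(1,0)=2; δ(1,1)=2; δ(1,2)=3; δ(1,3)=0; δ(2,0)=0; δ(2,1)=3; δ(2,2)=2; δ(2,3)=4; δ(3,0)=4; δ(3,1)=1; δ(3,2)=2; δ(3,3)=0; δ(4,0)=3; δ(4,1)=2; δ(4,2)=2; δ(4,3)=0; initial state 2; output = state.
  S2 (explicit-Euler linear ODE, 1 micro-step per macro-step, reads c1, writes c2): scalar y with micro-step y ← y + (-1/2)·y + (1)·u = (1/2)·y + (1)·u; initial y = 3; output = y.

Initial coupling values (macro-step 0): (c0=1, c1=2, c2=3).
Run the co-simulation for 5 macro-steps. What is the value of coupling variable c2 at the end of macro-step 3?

c2 at macro-step 3 = 31/8

macro 1: S0 reads c2=3 → after 1×micro: 2; S1 reads c1=2 → after 2×micro: 2; S2 reads c1=2 → after 1×micro: 7/2 ⇒ (c0=2, c1=2, c2=7/2)
macro 2: S0 reads c2=7/2 → after 1×micro: 2; S1 reads c1=2 → after 2×micro: 2; S2 reads c1=2 → after 1×micro: 15/4 ⇒ (c0=2, c1=2, c2=15/4)
macro 3: S0 reads c2=15/4 → after 1×micro: 2; S1 reads c1=2 → after 2×micro: 2; S2 reads c1=2 → after 1×micro: 31/8 ⇒ (c0=2, c1=2, c2=31/8)
macro 4: S0 reads c2=31/8 → after 1×micro: 2; S1 reads c1=2 → after 2×micro: 2; S2 reads c1=2 → after 1×micro: 63/16 ⇒ (c0=2, c1=2, c2=63/16)
macro 5: S0 reads c2=63/16 → after 1×micro: 2; S1 reads c1=2 → after 2×micro: 2; S2 reads c1=2 → after 1×micro: 127/32 ⇒ (c0=2, c1=2, c2=127/32)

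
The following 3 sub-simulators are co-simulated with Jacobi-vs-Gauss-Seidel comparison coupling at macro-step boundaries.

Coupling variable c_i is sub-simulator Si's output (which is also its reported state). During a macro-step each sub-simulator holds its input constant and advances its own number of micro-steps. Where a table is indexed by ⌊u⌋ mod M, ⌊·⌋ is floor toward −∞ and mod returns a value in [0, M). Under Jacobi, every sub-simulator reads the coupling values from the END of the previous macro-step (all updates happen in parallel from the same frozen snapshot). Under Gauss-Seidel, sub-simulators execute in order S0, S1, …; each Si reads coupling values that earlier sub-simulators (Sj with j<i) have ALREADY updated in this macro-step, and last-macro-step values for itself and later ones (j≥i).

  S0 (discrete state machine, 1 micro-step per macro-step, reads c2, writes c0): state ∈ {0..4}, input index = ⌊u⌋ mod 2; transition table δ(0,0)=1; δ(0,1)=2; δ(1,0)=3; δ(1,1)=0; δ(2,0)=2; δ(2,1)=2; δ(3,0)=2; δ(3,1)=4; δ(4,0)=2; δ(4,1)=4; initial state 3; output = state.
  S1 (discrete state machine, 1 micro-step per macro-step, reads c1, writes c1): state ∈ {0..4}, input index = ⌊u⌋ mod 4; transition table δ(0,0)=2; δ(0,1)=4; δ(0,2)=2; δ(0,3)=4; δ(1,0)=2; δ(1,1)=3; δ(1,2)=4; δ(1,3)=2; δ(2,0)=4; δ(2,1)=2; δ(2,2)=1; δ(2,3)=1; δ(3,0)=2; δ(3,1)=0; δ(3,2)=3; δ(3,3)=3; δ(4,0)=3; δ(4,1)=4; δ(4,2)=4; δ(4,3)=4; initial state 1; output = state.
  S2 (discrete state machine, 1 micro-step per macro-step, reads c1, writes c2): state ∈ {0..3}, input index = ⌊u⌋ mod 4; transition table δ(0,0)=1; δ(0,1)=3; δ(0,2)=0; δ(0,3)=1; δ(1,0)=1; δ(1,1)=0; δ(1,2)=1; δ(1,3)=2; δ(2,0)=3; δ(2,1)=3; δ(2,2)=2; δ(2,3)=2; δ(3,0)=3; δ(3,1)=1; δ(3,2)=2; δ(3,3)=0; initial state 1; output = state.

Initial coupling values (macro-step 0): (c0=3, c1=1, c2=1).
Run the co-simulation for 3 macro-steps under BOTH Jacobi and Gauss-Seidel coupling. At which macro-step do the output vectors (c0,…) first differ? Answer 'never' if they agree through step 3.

[Jacobi] macro 1: S0 reads c2=1 → after 1×micro: 4; S1 reads c1=1 → after 1×micro: 3; S2 reads c1=1 → after 1×micro: 0 ⇒ (c0=4, c1=3, c2=0)
[Jacobi] macro 2: S0 reads c2=0 → after 1×micro: 2; S1 reads c1=3 → after 1×micro: 3; S2 reads c1=3 → after 1×micro: 1 ⇒ (c0=2, c1=3, c2=1)
[Jacobi] macro 3: S0 reads c2=1 → after 1×micro: 2; S1 reads c1=3 → after 1×micro: 3; S2 reads c1=3 → after 1×micro: 2 ⇒ (c0=2, c1=3, c2=2)
[Gauss-Seidel] macro 1: S0 reads c2=1 → after 1×micro: 4; S1 reads c1=1 → after 1×micro: 3; S2 reads c1=3 → after 1×micro: 2 ⇒ (c0=4, c1=3, c2=2)
[Gauss-Seidel] macro 2: S0 reads c2=2 → after 1×micro: 2; S1 reads c1=3 → after 1×micro: 3; S2 reads c1=3 → after 1×micro: 2 ⇒ (c0=2, c1=3, c2=2)
[Gauss-Seidel] macro 3: S0 reads c2=2 → after 1×micro: 2; S1 reads c1=3 → after 1×micro: 3; S2 reads c1=3 → after 1×micro: 2 ⇒ (c0=2, c1=3, c2=2)

first divergence at macro-step: 1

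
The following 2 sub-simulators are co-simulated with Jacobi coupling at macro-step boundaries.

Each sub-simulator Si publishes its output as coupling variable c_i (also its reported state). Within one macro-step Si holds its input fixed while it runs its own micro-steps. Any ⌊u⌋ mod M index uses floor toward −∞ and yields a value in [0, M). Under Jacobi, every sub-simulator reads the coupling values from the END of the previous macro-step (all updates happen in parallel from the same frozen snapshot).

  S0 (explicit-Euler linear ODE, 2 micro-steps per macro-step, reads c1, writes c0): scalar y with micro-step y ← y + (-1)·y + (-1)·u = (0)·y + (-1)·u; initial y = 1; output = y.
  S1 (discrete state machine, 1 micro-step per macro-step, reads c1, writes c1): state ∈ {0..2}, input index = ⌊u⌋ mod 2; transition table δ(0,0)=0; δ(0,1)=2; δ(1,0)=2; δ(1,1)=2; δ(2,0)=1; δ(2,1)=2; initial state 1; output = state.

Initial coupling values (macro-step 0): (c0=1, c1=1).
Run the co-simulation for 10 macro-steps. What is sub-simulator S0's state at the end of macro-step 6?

S0 state at macro-step 6 = -2

macro 1: S0 reads c1=1 → after 2×micro: -1; S1 reads c1=1 → after 1×micro: 2 ⇒ (c0=-1, c1=2)
macro 2: S0 reads c1=2 → after 2×micro: -2; S1 reads c1=2 → after 1×micro: 1 ⇒ (c0=-2, c1=1)
macro 3: S0 reads c1=1 → after 2×micro: -1; S1 reads c1=1 → after 1×micro: 2 ⇒ (c0=-1, c1=2)
macro 4: S0 reads c1=2 → after 2×micro: -2; S1 reads c1=2 → after 1×micro: 1 ⇒ (c0=-2, c1=1)
macro 5: S0 reads c1=1 → after 2×micro: -1; S1 reads c1=1 → after 1×micro: 2 ⇒ (c0=-1, c1=2)
macro 6: S0 reads c1=2 → after 2×micro: -2; S1 reads c1=2 → after 1×micro: 1 ⇒ (c0=-2, c1=1)
macro 7: S0 reads c1=1 → after 2×micro: -1; S1 reads c1=1 → after 1×micro: 2 ⇒ (c0=-1, c1=2)
macro 8: S0 reads c1=2 → after 2×micro: -2; S1 reads c1=2 → after 1×micro: 1 ⇒ (c0=-2, c1=1)
macro 9: S0 reads c1=1 → after 2×micro: -1; S1 reads c1=1 → after 1×micro: 2 ⇒ (c0=-1, c1=2)
macro 10: S0 reads c1=2 → after 2×micro: -2; S1 reads c1=2 → after 1×micro: 1 ⇒ (c0=-2, c1=1)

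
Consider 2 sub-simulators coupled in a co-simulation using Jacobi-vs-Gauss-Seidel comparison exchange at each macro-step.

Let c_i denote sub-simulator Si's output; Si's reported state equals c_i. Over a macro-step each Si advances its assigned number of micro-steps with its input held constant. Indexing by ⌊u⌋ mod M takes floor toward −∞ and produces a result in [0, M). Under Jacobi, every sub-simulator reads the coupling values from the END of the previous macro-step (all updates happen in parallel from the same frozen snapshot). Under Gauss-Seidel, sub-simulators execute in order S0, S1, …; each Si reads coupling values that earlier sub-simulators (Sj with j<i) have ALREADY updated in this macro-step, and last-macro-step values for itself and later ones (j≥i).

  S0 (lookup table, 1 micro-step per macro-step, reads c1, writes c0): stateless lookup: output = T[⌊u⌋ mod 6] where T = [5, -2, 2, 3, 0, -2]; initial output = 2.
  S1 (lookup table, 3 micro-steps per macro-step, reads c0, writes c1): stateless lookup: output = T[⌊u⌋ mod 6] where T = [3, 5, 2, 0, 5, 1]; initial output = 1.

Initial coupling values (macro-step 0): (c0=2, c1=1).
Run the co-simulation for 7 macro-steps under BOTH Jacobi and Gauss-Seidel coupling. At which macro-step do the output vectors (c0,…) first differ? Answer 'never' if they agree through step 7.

first divergence at macro-step: 1

[Jacobi] macro 1: S0 reads c1=1 → after 1×micro: -2; S1 reads c0=2 → after 3×micro: 2 ⇒ (c0=-2, c1=2)
[Jacobi] macro 2: S0 reads c1=2 → after 1×micro: 2; S1 reads c0=-2 → after 3×micro: 5 ⇒ (c0=2, c1=5)
[Jacobi] macro 3: S0 reads c1=5 → after 1×micro: -2; S1 reads c0=2 → after 3×micro: 2 ⇒ (c0=-2, c1=2)
[Jacobi] macro 4: S0 reads c1=2 → after 1×micro: 2; S1 reads c0=-2 → after 3×micro: 5 ⇒ (c0=2, c1=5)
[Jacobi] macro 5: S0 reads c1=5 → after 1×micro: -2; S1 reads c0=2 → after 3×micro: 2 ⇒ (c0=-2, c1=2)
[Jacobi] macro 6: S0 reads c1=2 → after 1×micro: 2; S1 reads c0=-2 → after 3×micro: 5 ⇒ (c0=2, c1=5)
[Jacobi] macro 7: S0 reads c1=5 → after 1×micro: -2; S1 reads c0=2 → after 3×micro: 2 ⇒ (c0=-2, c1=2)
[Gauss-Seidel] macro 1: S0 reads c1=1 → after 1×micro: -2; S1 reads c0=-2 → after 3×micro: 5 ⇒ (c0=-2, c1=5)
[Gauss-Seidel] macro 2: S0 reads c1=5 → after 1×micro: -2; S1 reads c0=-2 → after 3×micro: 5 ⇒ (c0=-2, c1=5)
[Gauss-Seidel] macro 3: S0 reads c1=5 → after 1×micro: -2; S1 reads c0=-2 → after 3×micro: 5 ⇒ (c0=-2, c1=5)
[Gauss-Seidel] macro 4: S0 reads c1=5 → after 1×micro: -2; S1 reads c0=-2 → after 3×micro: 5 ⇒ (c0=-2, c1=5)
[Gauss-Seidel] macro 5: S0 reads c1=5 → after 1×micro: -2; S1 reads c0=-2 → after 3×micro: 5 ⇒ (c0=-2, c1=5)
[Gauss-Seidel] macro 6: S0 reads c1=5 → after 1×micro: -2; S1 reads c0=-2 → after 3×micro: 5 ⇒ (c0=-2, c1=5)
[Gauss-Seidel] macro 7: S0 reads c1=5 → after 1×micro: -2; S1 reads c0=-2 → after 3×micro: 5 ⇒ (c0=-2, c1=5)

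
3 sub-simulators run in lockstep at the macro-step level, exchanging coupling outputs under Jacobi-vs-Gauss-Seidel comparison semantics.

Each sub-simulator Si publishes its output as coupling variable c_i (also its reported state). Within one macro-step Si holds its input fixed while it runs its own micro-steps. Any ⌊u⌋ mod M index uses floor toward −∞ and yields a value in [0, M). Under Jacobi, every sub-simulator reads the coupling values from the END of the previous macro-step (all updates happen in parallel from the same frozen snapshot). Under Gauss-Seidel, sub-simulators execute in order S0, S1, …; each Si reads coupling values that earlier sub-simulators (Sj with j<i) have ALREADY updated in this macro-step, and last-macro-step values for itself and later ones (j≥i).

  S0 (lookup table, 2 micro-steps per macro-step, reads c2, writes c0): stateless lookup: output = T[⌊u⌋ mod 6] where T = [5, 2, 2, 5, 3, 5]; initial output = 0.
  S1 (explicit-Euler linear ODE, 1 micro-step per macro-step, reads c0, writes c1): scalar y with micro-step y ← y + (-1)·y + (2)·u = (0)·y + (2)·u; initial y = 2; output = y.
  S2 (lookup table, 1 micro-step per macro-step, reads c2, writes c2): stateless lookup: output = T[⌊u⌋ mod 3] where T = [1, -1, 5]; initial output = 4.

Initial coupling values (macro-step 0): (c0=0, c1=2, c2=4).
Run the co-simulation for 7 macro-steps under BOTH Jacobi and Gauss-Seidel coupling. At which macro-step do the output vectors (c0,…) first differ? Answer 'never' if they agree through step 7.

first divergence at macro-step: 1

[Jacobi] macro 1: S0 reads c2=4 → after 2×micro: 3; S1 reads c0=0 → after 1×micro: 0; S2 reads c2=4 → after 1×micro: -1 ⇒ (c0=3, c1=0, c2=-1)
[Jacobi] macro 2: S0 reads c2=-1 → after 2×micro: 5; S1 reads c0=3 → after 1×micro: 6; S2 reads c2=-1 → after 1×micro: 5 ⇒ (c0=5, c1=6, c2=5)
[Jacobi] macro 3: S0 reads c2=5 → after 2×micro: 5; S1 reads c0=5 → after 1×micro: 10; S2 reads c2=5 → after 1×micro: 5 ⇒ (c0=5, c1=10, c2=5)
[Jacobi] macro 4: S0 reads c2=5 → after 2×micro: 5; S1 reads c0=5 → after 1×micro: 10; S2 reads c2=5 → after 1×micro: 5 ⇒ (c0=5, c1=10, c2=5)
[Jacobi] macro 5: S0 reads c2=5 → after 2×micro: 5; S1 reads c0=5 → after 1×micro: 10; S2 reads c2=5 → after 1×micro: 5 ⇒ (c0=5, c1=10, c2=5)
[Jacobi] macro 6: S0 reads c2=5 → after 2×micro: 5; S1 reads c0=5 → after 1×micro: 10; S2 reads c2=5 → after 1×micro: 5 ⇒ (c0=5, c1=10, c2=5)
[Jacobi] macro 7: S0 reads c2=5 → after 2×micro: 5; S1 reads c0=5 → after 1×micro: 10; S2 reads c2=5 → after 1×micro: 5 ⇒ (c0=5, c1=10, c2=5)
[Gauss-Seidel] macro 1: S0 reads c2=4 → after 2×micro: 3; S1 reads c0=3 → after 1×micro: 6; S2 reads c2=4 → after 1×micro: -1 ⇒ (c0=3, c1=6, c2=-1)
[Gauss-Seidel] macro 2: S0 reads c2=-1 → after 2×micro: 5; S1 reads c0=5 → after 1×micro: 10; S2 reads c2=-1 → after 1×micro: 5 ⇒ (c0=5, c1=10, c2=5)
[Gauss-Seidel] macro 3: S0 reads c2=5 → after 2×micro: 5; S1 reads c0=5 → after 1×micro: 10; S2 reads c2=5 → after 1×micro: 5 ⇒ (c0=5, c1=10, c2=5)
[Gauss-Seidel] macro 4: S0 reads c2=5 → after 2×micro: 5; S1 reads c0=5 → after 1×micro: 10; S2 reads c2=5 → after 1×micro: 5 ⇒ (c0=5, c1=10, c2=5)
[Gauss-Seidel] macro 5: S0 reads c2=5 → after 2×micro: 5; S1 reads c0=5 → after 1×micro: 10; S2 reads c2=5 → after 1×micro: 5 ⇒ (c0=5, c1=10, c2=5)
[Gauss-Seidel] macro 6: S0 reads c2=5 → after 2×micro: 5; S1 reads c0=5 → after 1×micro: 10; S2 reads c2=5 → after 1×micro: 5 ⇒ (c0=5, c1=10, c2=5)
[Gauss-Seidel] macro 7: S0 reads c2=5 → after 2×micro: 5; S1 reads c0=5 → after 1×micro: 10; S2 reads c2=5 → after 1×micro: 5 ⇒ (c0=5, c1=10, c2=5)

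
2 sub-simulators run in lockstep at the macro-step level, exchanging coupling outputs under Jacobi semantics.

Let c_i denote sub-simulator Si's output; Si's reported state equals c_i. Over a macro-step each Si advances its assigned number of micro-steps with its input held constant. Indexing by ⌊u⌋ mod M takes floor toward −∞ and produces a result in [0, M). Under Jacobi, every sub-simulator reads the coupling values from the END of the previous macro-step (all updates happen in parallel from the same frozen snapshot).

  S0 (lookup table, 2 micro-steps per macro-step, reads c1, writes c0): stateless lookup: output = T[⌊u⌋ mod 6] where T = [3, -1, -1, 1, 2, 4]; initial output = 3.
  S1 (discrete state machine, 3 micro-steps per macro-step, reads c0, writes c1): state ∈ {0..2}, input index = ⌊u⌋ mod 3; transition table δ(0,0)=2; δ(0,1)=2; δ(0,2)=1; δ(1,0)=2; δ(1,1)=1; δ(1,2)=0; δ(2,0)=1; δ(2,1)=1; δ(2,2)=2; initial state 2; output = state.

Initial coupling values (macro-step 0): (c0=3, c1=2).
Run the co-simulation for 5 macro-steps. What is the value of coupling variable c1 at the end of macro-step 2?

c1 at macro-step 2 = 0

macro 1: S0 reads c1=2 → after 2×micro: -1; S1 reads c0=3 → after 3×micro: 1 ⇒ (c0=-1, c1=1)
macro 2: S0 reads c1=1 → after 2×micro: -1; S1 reads c0=-1 → after 3×micro: 0 ⇒ (c0=-1, c1=0)
macro 3: S0 reads c1=0 → after 2×micro: 3; S1 reads c0=-1 → after 3×micro: 1 ⇒ (c0=3, c1=1)
macro 4: S0 reads c1=1 → after 2×micro: -1; S1 reads c0=3 → after 3×micro: 2 ⇒ (c0=-1, c1=2)
macro 5: S0 reads c1=2 → after 2×micro: -1; S1 reads c0=-1 → after 3×micro: 2 ⇒ (c0=-1, c1=2)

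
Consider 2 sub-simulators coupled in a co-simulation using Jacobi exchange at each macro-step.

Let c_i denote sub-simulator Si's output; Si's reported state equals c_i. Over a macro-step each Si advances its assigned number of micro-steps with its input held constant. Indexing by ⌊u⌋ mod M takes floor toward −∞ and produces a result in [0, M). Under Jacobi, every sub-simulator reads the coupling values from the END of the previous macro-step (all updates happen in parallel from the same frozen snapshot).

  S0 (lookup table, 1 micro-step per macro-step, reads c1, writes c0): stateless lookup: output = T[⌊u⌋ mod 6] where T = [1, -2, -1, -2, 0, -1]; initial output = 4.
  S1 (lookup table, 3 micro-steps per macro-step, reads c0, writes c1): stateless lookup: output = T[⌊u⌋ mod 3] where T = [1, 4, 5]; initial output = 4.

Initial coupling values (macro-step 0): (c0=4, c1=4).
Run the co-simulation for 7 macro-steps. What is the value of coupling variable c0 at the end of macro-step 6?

c0 at macro-step 6 = 0

macro 1: S0 reads c1=4 → after 1×micro: 0; S1 reads c0=4 → after 3×micro: 4 ⇒ (c0=0, c1=4)
macro 2: S0 reads c1=4 → after 1×micro: 0; S1 reads c0=0 → after 3×micro: 1 ⇒ (c0=0, c1=1)
macro 3: S0 reads c1=1 → after 1×micro: -2; S1 reads c0=0 → after 3×micro: 1 ⇒ (c0=-2, c1=1)
macro 4: S0 reads c1=1 → after 1×micro: -2; S1 reads c0=-2 → after 3×micro: 4 ⇒ (c0=-2, c1=4)
macro 5: S0 reads c1=4 → after 1×micro: 0; S1 reads c0=-2 → after 3×micro: 4 ⇒ (c0=0, c1=4)
macro 6: S0 reads c1=4 → after 1×micro: 0; S1 reads c0=0 → after 3×micro: 1 ⇒ (c0=0, c1=1)
macro 7: S0 reads c1=1 → after 1×micro: -2; S1 reads c0=0 → after 3×micro: 1 ⇒ (c0=-2, c1=1)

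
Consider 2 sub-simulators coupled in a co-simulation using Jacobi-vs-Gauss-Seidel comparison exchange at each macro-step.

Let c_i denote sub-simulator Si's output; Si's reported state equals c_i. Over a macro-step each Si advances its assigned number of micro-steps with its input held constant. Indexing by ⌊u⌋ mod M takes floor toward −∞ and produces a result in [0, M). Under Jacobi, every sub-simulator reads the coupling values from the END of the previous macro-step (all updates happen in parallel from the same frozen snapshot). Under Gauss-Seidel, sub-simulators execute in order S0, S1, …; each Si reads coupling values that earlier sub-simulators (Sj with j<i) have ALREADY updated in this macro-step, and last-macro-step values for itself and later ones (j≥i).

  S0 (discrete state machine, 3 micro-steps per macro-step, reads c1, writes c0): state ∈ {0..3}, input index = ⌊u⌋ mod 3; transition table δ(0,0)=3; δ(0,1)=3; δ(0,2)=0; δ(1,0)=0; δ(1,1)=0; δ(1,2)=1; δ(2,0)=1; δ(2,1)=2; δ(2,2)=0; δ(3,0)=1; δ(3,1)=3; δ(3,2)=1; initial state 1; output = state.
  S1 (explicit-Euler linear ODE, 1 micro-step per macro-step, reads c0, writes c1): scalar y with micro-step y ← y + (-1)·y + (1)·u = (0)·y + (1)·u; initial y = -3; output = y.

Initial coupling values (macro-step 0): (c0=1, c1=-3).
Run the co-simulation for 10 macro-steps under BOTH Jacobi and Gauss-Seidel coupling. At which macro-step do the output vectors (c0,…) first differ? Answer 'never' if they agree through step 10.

[Jacobi] macro 1: S0 reads c1=-3 → after 3×micro: 1; S1 reads c0=1 → after 1×micro: 1 ⇒ (c0=1, c1=1)
[Jacobi] macro 2: S0 reads c1=1 → after 3×micro: 3; S1 reads c0=1 → after 1×micro: 1 ⇒ (c0=3, c1=1)
[Jacobi] macro 3: S0 reads c1=1 → after 3×micro: 3; S1 reads c0=3 → after 1×micro: 3 ⇒ (c0=3, c1=3)
[Jacobi] macro 4: S0 reads c1=3 → after 3×micro: 3; S1 reads c0=3 → after 1×micro: 3 ⇒ (c0=3, c1=3)
[Jacobi] macro 5: S0 reads c1=3 → after 3×micro: 3; S1 reads c0=3 → after 1×micro: 3 ⇒ (c0=3, c1=3)
[Jacobi] macro 6: S0 reads c1=3 → after 3×micro: 3; S1 reads c0=3 → after 1×micro: 3 ⇒ (c0=3, c1=3)
[Jacobi] macro 7: S0 reads c1=3 → after 3×micro: 3; S1 reads c0=3 → after 1×micro: 3 ⇒ (c0=3, c1=3)
[Jacobi] macro 8: S0 reads c1=3 → after 3×micro: 3; S1 reads c0=3 → after 1×micro: 3 ⇒ (c0=3, c1=3)
[Jacobi] macro 9: S0 reads c1=3 → after 3×micro: 3; S1 reads c0=3 → after 1×micro: 3 ⇒ (c0=3, c1=3)
[Jacobi] macro 10: S0 reads c1=3 → after 3×micro: 3; S1 reads c0=3 → after 1×micro: 3 ⇒ (c0=3, c1=3)
[Gauss-Seidel] macro 1: S0 reads c1=-3 → after 3×micro: 1; S1 reads c0=1 → after 1×micro: 1 ⇒ (c0=1, c1=1)
[Gauss-Seidel] macro 2: S0 reads c1=1 → after 3×micro: 3; S1 reads c0=3 → after 1×micro: 3 ⇒ (c0=3, c1=3)
[Gauss-Seidel] macro 3: S0 reads c1=3 → after 3×micro: 3; S1 reads c0=3 → after 1×micro: 3 ⇒ (c0=3, c1=3)
[Gauss-Seidel] macro 4: S0 reads c1=3 → after 3×micro: 3; S1 reads c0=3 → after 1×micro: 3 ⇒ (c0=3, c1=3)
[Gauss-Seidel] macro 5: S0 reads c1=3 → after 3×micro: 3; S1 reads c0=3 → after 1×micro: 3 ⇒ (c0=3, c1=3)
[Gauss-Seidel] macro 6: S0 reads c1=3 → after 3×micro: 3; S1 reads c0=3 → after 1×micro: 3 ⇒ (c0=3, c1=3)
[Gauss-Seidel] macro 7: S0 reads c1=3 → after 3×micro: 3; S1 reads c0=3 → after 1×micro: 3 ⇒ (c0=3, c1=3)
[Gauss-Seidel] macro 8: S0 reads c1=3 → after 3×micro: 3; S1 reads c0=3 → after 1×micro: 3 ⇒ (c0=3, c1=3)
[Gauss-Seidel] macro 9: S0 reads c1=3 → after 3×micro: 3; S1 reads c0=3 → after 1×micro: 3 ⇒ (c0=3, c1=3)
[Gauss-Seidel] macro 10: S0 reads c1=3 → after 3×micro: 3; S1 reads c0=3 → after 1×micro: 3 ⇒ (c0=3, c1=3)

first divergence at macro-step: 2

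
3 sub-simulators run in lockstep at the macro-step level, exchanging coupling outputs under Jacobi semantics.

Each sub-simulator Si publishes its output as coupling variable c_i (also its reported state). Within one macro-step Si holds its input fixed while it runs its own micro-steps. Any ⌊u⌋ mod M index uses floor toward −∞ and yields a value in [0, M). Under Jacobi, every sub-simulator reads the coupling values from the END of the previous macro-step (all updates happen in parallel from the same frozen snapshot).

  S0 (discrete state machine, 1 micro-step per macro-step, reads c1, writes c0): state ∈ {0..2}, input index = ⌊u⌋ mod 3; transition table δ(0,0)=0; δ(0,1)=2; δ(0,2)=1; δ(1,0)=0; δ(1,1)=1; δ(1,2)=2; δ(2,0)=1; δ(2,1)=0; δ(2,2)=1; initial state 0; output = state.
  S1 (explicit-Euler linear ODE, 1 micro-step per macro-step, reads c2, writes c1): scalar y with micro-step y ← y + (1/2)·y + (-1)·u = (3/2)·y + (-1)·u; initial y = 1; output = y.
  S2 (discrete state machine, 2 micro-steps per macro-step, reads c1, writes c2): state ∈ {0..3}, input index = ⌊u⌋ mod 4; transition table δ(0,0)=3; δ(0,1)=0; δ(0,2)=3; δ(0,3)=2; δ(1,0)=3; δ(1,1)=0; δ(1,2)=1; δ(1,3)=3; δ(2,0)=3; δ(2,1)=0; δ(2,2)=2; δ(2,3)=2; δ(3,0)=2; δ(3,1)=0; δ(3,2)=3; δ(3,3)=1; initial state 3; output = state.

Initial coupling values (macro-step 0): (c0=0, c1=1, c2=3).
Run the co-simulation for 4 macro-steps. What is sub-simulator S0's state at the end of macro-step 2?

macro 1: S0 reads c1=1 → after 1×micro: 2; S1 reads c2=3 → after 1×micro: -3/2; S2 reads c1=1 → after 2×micro: 0 ⇒ (c0=2, c1=-3/2, c2=0)
macro 2: S0 reads c1=-3/2 → after 1×micro: 0; S1 reads c2=0 → after 1×micro: -9/4; S2 reads c1=-3/2 → after 2×micro: 3 ⇒ (c0=0, c1=-9/4, c2=3)
macro 3: S0 reads c1=-9/4 → after 1×micro: 0; S1 reads c2=3 → after 1×micro: -51/8; S2 reads c1=-9/4 → after 2×micro: 0 ⇒ (c0=0, c1=-51/8, c2=0)
macro 4: S0 reads c1=-51/8 → after 1×micro: 1; S1 reads c2=0 → after 1×micro: -153/16; S2 reads c1=-51/8 → after 2×micro: 0 ⇒ (c0=1, c1=-153/16, c2=0)

S0 state at macro-step 2 = 0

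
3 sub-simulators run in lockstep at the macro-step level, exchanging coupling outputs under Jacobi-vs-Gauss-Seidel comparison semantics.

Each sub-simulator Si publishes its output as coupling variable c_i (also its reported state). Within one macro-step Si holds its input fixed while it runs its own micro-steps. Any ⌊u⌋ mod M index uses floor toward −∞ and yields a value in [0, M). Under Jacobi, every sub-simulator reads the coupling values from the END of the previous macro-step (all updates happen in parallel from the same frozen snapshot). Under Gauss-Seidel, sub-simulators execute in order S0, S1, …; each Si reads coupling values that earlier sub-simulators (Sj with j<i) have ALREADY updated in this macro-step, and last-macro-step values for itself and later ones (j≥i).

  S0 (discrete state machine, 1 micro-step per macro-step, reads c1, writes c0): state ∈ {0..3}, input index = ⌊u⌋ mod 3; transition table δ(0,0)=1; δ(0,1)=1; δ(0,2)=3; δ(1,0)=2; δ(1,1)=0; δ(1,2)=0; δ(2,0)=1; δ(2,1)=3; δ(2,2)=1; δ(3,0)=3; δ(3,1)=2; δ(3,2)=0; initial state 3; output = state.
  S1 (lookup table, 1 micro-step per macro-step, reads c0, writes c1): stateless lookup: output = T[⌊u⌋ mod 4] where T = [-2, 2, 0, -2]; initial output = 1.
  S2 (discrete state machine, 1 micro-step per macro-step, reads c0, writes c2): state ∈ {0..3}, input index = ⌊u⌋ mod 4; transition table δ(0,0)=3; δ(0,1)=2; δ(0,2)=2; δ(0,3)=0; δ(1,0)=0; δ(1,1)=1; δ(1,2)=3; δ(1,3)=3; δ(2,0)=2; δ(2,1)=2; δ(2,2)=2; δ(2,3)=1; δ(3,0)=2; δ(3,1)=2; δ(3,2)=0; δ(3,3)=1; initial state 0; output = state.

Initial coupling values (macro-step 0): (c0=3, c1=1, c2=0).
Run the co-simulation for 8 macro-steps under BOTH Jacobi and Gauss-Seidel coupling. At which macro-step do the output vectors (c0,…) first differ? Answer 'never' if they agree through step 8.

first divergence at macro-step: 1

[Jacobi] macro 1: S0 reads c1=1 → after 1×micro: 2; S1 reads c0=3 → after 1×micro: -2; S2 reads c0=3 → after 1×micro: 0 ⇒ (c0=2, c1=-2, c2=0)
[Jacobi] macro 2: S0 reads c1=-2 → after 1×micro: 3; S1 reads c0=2 → after 1×micro: 0; S2 reads c0=2 → after 1×micro: 2 ⇒ (c0=3, c1=0, c2=2)
[Jacobi] macro 3: S0 reads c1=0 → after 1×micro: 3; S1 reads c0=3 → after 1×micro: -2; S2 reads c0=3 → after 1×micro: 1 ⇒ (c0=3, c1=-2, c2=1)
[Jacobi] macro 4: S0 reads c1=-2 → after 1×micro: 2; S1 reads c0=3 → after 1×micro: -2; S2 reads c0=3 → after 1×micro: 3 ⇒ (c0=2, c1=-2, c2=3)
[Jacobi] macro 5: S0 reads c1=-2 → after 1×micro: 3; S1 reads c0=2 → after 1×micro: 0; S2 reads c0=2 → after 1×micro: 0 ⇒ (c0=3, c1=0, c2=0)
[Jacobi] macro 6: S0 reads c1=0 → after 1×micro: 3; S1 reads c0=3 → after 1×micro: -2; S2 reads c0=3 → after 1×micro: 0 ⇒ (c0=3, c1=-2, c2=0)
[Jacobi] macro 7: S0 reads c1=-2 → after 1×micro: 2; S1 reads c0=3 → after 1×micro: -2; S2 reads c0=3 → after 1×micro: 0 ⇒ (c0=2, c1=-2, c2=0)
[Jacobi] macro 8: S0 reads c1=-2 → after 1×micro: 3; S1 reads c0=2 → after 1×micro: 0; S2 reads c0=2 → after 1×micro: 2 ⇒ (c0=3, c1=0, c2=2)
[Gauss-Seidel] macro 1: S0 reads c1=1 → after 1×micro: 2; S1 reads c0=2 → after 1×micro: 0; S2 reads c0=2 → after 1×micro: 2 ⇒ (c0=2, c1=0, c2=2)
[Gauss-Seidel] macro 2: S0 reads c1=0 → after 1×micro: 1; S1 reads c0=1 → after 1×micro: 2; S2 reads c0=1 → after 1×micro: 2 ⇒ (c0=1, c1=2, c2=2)
[Gauss-Seidel] macro 3: S0 reads c1=2 → after 1×micro: 0; S1 reads c0=0 → after 1×micro: -2; S2 reads c0=0 → after 1×micro: 2 ⇒ (c0=0, c1=-2, c2=2)
[Gauss-Seidel] macro 4: S0 reads c1=-2 → after 1×micro: 1; S1 reads c0=1 → after 1×micro: 2; S2 reads c0=1 → after 1×micro: 2 ⇒ (c0=1, c1=2, c2=2)
[Gauss-Seidel] macro 5: S0 reads c1=2 → after 1×micro: 0; S1 reads c0=0 → after 1×micro: -2; S2 reads c0=0 → after 1×micro: 2 ⇒ (c0=0, c1=-2, c2=2)
[Gauss-Seidel] macro 6: S0 reads c1=-2 → after 1×micro: 1; S1 reads c0=1 → after 1×micro: 2; S2 reads c0=1 → after 1×micro: 2 ⇒ (c0=1, c1=2, c2=2)
[Gauss-Seidel] macro 7: S0 reads c1=2 → after 1×micro: 0; S1 reads c0=0 → after 1×micro: -2; S2 reads c0=0 → after 1×micro: 2 ⇒ (c0=0, c1=-2, c2=2)
[Gauss-Seidel] macro 8: S0 reads c1=-2 → after 1×micro: 1; S1 reads c0=1 → after 1×micro: 2; S2 reads c0=1 → after 1×micro: 2 ⇒ (c0=1, c1=2, c2=2)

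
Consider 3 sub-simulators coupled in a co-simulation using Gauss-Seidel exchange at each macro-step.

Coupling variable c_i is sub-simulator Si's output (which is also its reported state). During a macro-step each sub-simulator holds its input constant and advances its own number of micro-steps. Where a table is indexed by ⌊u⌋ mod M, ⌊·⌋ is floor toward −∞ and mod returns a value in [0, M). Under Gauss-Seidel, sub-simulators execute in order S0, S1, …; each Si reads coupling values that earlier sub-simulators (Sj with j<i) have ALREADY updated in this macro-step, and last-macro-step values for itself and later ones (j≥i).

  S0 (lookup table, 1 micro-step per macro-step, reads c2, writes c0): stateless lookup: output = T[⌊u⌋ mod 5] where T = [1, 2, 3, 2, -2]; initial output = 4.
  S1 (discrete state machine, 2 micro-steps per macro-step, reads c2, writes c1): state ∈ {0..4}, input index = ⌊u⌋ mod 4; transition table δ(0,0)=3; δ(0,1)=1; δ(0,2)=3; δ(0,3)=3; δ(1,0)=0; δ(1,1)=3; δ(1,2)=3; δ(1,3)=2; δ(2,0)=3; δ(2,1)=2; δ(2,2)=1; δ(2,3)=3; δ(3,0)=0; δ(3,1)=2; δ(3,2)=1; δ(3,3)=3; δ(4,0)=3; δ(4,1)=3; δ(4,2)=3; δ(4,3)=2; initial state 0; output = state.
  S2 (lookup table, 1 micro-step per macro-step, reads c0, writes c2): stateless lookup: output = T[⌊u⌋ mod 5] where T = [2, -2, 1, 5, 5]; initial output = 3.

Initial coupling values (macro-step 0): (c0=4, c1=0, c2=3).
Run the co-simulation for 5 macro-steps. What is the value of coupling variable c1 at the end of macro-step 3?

macro 1: S0 reads c2=3 → after 1×micro: 2; S1 reads c2=3 → after 2×micro: 3; S2 reads c0=2 → after 1×micro: 1 ⇒ (c0=2, c1=3, c2=1)
macro 2: S0 reads c2=1 → after 1×micro: 2; S1 reads c2=1 → after 2×micro: 2; S2 reads c0=2 → after 1×micro: 1 ⇒ (c0=2, c1=2, c2=1)
macro 3: S0 reads c2=1 → after 1×micro: 2; S1 reads c2=1 → after 2×micro: 2; S2 reads c0=2 → after 1×micro: 1 ⇒ (c0=2, c1=2, c2=1)
macro 4: S0 reads c2=1 → after 1×micro: 2; S1 reads c2=1 → after 2×micro: 2; S2 reads c0=2 → after 1×micro: 1 ⇒ (c0=2, c1=2, c2=1)
macro 5: S0 reads c2=1 → after 1×micro: 2; S1 reads c2=1 → after 2×micro: 2; S2 reads c0=2 → after 1×micro: 1 ⇒ (c0=2, c1=2, c2=1)

c1 at macro-step 3 = 2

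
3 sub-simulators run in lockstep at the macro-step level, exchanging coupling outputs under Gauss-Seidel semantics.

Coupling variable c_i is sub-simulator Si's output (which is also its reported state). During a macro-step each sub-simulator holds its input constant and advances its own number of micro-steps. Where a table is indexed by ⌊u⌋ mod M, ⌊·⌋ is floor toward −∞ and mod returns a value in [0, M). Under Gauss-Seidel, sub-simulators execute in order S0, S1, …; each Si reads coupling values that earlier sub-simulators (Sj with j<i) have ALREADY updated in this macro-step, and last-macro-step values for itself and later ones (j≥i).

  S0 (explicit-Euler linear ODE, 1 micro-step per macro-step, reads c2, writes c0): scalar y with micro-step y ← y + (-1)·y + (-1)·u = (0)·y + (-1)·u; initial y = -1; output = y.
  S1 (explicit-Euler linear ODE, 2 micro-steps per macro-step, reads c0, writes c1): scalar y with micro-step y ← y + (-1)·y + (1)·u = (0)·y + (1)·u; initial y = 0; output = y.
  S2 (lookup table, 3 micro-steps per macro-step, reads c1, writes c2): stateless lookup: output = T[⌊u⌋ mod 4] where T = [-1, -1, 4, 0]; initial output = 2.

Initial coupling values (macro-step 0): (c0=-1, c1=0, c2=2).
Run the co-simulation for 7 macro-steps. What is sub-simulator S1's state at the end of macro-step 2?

S1 state at macro-step 2 = -4

macro 1: S0 reads c2=2 → after 1×micro: -2; S1 reads c0=-2 → after 2×micro: -2; S2 reads c1=-2 → after 3×micro: 4 ⇒ (c0=-2, c1=-2, c2=4)
macro 2: S0 reads c2=4 → after 1×micro: -4; S1 reads c0=-4 → after 2×micro: -4; S2 reads c1=-4 → after 3×micro: -1 ⇒ (c0=-4, c1=-4, c2=-1)
macro 3: S0 reads c2=-1 → after 1×micro: 1; S1 reads c0=1 → after 2×micro: 1; S2 reads c1=1 → after 3×micro: -1 ⇒ (c0=1, c1=1, c2=-1)
macro 4: S0 reads c2=-1 → after 1×micro: 1; S1 reads c0=1 → after 2×micro: 1; S2 reads c1=1 → after 3×micro: -1 ⇒ (c0=1, c1=1, c2=-1)
macro 5: S0 reads c2=-1 → after 1×micro: 1; S1 reads c0=1 → after 2×micro: 1; S2 reads c1=1 → after 3×micro: -1 ⇒ (c0=1, c1=1, c2=-1)
macro 6: S0 reads c2=-1 → after 1×micro: 1; S1 reads c0=1 → after 2×micro: 1; S2 reads c1=1 → after 3×micro: -1 ⇒ (c0=1, c1=1, c2=-1)
macro 7: S0 reads c2=-1 → after 1×micro: 1; S1 reads c0=1 → after 2×micro: 1; S2 reads c1=1 → after 3×micro: -1 ⇒ (c0=1, c1=1, c2=-1)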